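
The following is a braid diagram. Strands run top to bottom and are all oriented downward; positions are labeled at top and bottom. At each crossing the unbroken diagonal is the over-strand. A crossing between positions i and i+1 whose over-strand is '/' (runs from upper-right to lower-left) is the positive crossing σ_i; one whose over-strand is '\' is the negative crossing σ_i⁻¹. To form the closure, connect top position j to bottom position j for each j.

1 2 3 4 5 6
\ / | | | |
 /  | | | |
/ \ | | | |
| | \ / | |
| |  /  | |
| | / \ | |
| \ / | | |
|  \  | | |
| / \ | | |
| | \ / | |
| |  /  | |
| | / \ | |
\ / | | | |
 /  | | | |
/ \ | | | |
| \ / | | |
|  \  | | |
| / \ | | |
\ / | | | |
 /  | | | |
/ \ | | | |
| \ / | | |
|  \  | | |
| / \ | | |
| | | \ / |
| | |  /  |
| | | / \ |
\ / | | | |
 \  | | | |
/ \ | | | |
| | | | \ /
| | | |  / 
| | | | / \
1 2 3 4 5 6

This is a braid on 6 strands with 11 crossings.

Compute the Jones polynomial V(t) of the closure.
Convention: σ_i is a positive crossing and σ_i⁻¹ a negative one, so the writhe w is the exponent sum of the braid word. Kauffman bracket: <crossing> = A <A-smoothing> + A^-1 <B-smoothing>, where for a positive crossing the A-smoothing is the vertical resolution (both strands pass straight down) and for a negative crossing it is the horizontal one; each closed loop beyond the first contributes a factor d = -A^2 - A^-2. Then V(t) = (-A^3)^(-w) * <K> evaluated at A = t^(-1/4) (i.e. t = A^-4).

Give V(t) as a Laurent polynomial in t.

t^4 - 2*t^3 + 3*t^2 - 4*t + 4 - 3*t^-1 + 3*t^-2 - t^-3

Derivation:
Reading the diagram top to bottom ('/'-over between positions i,i+1 = s_i, '\'-over = s_i^-1): braid word = s1 s3 s2^-1 s3 s1 s2^-1 s1 s2^-1 s4 s1^-1 s5.
The presented braid s1 s3 s2^-1 s3 s1 s2^-1 s1 s2^-1 s4 s1^-1 s5 on 6 strands reduces by inverse Markov moves (closure unchanged at each step):
  Destabilize: the word has the form β·s5 where s5 occurs only as the final letter (β ∈ B_5); drop it and the last strand → 5 strands.
  Deconjugate: the word is γ·β·γ⁻¹ with γ = s1 (prefix) and γ⁻¹ = s1^-1 (suffix); strip both.
  Destabilize: the word has the form β·s4 where s4 occurs only as the final letter (β ∈ B_4); drop it and the last strand → 4 strands.
Reduced to β = s3 s2^-1 s3 s1 s2^-1 s1 s2^-1 on 4 strands, 7 crossings.
Compute on β:
Braid: s3 s2^-1 s3 s1 s2^-1 s1 s2^-1 on 4 strands, 7 crossings.
Writhe w = (#positive) - (#negative) = 4 - 3 = 1.
Enumerate smoothing states for the bracket polynomial. There are 2^7 = 128 states.
Each crossing splits two ways (0=vertical, 1=horizontal). The state's weight is A^(#A-smoothings - #B-smoothings) * d^(loops - 1).
Tabulate the states by total A-exponent and number of loops L (A-exp: L × count):
  A^7: L=5 ×1
  A^5: L=4 ×7
  A^3: L=3 ×21
  A^1: L=2 ×32, L=4 ×3
  A^-1: L=1 ×21, L=3 ×14
  A^-3: L=2 ×19, L=4 ×2
  A^-5: L=3 ×7
  A^-7: L=4 ×1
Each group contributes A^e * Σ count * d^(L-1):
Powers of d = -A^2 - A^-2: d^2 = A^4 + 2 + A^-4; d^3 = -A^6 - 3*A^2 - 3*A^-2 - A^-6; d^4 = A^8 + 4*A^4 + 6 + 4*A^-4 + A^-8.
  A^7 * (d^4) = A^15 + 4*A^11 + 6*A^7 + 4*A^3 + A^-1
  A^5 * (7*d^3) = -7*A^11 - 21*A^7 - 21*A^3 - 7*A^-1
  A^3 * (21*d^2) = 21*A^7 + 42*A^3 + 21*A^-1
  A^1 * (32*d + 3*d^3) = -3*A^7 - 41*A^3 - 41*A^-1 - 3*A^-5
  A^-1 * (21 + 14*d^2) = 14*A^3 + 49*A^-1 + 14*A^-5
  A^-3 * (19*d + 2*d^3) = -2*A^3 - 25*A^-1 - 25*A^-5 - 2*A^-9
  A^-5 * (7*d^2) = 7*A^-1 + 14*A^-5 + 7*A^-9
  A^-7 * (d^3) = -A^-1 - 3*A^-5 - 3*A^-9 - A^-13
Summing the groups: <K> = A^15 - 3*A^11 + 3*A^7 - 4*A^3 + 4*A^-1 - 3*A^-5 + 2*A^-9 - A^-13
Normalise by the writhe: (-A^3)^(-w) = (-A^3)^(-1) = -A^-3, so f(A) = -A^-3 * <K> = -A^12 + 3*A^8 - 3*A^4 + 4 - 4*A^-4 + 3*A^-8 - 2*A^-12 + A^-16.
Substitute A = t^(-1/4), i.e. A^e → t^(-e/4): V(t) = t^4 - 2*t^3 + 3*t^2 - 4*t + 4 - 3*t^-1 + 3*t^-2 - t^-3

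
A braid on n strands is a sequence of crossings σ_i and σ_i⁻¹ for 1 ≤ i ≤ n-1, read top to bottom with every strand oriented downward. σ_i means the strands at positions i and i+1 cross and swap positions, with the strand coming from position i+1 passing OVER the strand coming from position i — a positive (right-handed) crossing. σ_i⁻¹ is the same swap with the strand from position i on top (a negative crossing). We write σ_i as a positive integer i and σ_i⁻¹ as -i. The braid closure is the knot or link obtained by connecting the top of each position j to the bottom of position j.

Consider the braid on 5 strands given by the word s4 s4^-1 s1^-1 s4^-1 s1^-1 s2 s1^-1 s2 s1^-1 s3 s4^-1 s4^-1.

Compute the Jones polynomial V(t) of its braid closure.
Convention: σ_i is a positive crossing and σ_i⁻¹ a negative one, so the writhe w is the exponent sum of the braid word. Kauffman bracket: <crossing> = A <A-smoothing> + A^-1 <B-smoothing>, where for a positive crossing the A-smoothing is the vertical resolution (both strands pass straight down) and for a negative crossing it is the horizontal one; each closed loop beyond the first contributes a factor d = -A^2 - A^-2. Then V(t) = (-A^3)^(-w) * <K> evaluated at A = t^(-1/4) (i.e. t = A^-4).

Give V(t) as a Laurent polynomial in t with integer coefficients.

1 - t^-1 + 3*t^-2 - 4*t^-3 + 5*t^-4 - 6*t^-5 + 5*t^-6 - 4*t^-7 + 3*t^-8 - t^-9

Derivation:
The presented braid s4 s4^-1 s1^-1 s4^-1 s1^-1 s2 s1^-1 s2 s1^-1 s3 s4^-1 s4^-1 on 5 strands reduces by inverse Markov moves (closure unchanged at each step):
  Deconjugate: the word is γ·β·γ⁻¹ with γ = s4 (prefix) and γ⁻¹ = s4^-1 (suffix); strip both.
Reduced to β = s4^-1 s1^-1 s4^-1 s1^-1 s2 s1^-1 s2 s1^-1 s3 s4^-1 on 5 strands, 10 crossings.
Compute on β:
Braid: s4^-1 s1^-1 s4^-1 s1^-1 s2 s1^-1 s2 s1^-1 s3 s4^-1 on 5 strands, 10 crossings.
Writhe w = (#positive) - (#negative) = 3 - 7 = -4.
Enumerate smoothing states for the bracket polynomial. There are 2^10 = 1024 states.
For each crossing: s=0 is the vertical smoothing, s=1 horizontal. Crossing k contributes A^(sign_k * (1 - 2*s_k)); loop factor d = -A^2 - A^-2.
Tabulate the states by total A-exponent and number of loops L (A-exp: L × count):
  A^10: L=8 ×1
  A^8: L=7 ×10
  A^6: L=6 ×45
  A^4: L=5 ×118, L=7 ×2
  A^2: L=4 ×195, L=6 ×15
  A^0: L=3 ×203, L=5 ×49
  A^-2: L=2 ×123, L=4 ×85, L=6 ×2
  A^-4: L=1 ×33, L=3 ×78, L=5 ×9
  A^-6: L=2 ×29, L=4 ×16
  A^-8: L=3 ×9, L=5 ×1
  A^-10: L=4 ×1
Each group contributes A^e * Σ count * d^(L-1):
Powers of d = -A^2 - A^-2: d^2 = A^4 + 2 + A^-4; d^3 = -A^6 - 3*A^2 - 3*A^-2 - A^-6; d^4 = A^8 + 4*A^4 + 6 + 4*A^-4 + A^-8; d^5 = -A^10 - 5*A^6 - 10*A^2 - 10*A^-2 - 5*A^-6 - A^-10; d^6 = A^12 + 6*A^8 + 15*A^4 + 20 + 15*A^-4 + 6*A^-8 + A^-12; d^7 = -A^14 - 7*A^10 - 21*A^6 - 35*A^2 - 35*A^-2 - 21*A^-6 - 7*A^-10 - A^-14.
  A^10 * (d^7) = -A^24 - 7*A^20 - 21*A^16 - 35*A^12 - 35*A^8 - 21*A^4 - 7 - A^-4
  A^8 * (10*d^6) = 10*A^20 + 60*A^16 + 150*A^12 + 200*A^8 + 150*A^4 + 60 + 10*A^-4
  A^6 * (45*d^5) = -45*A^16 - 225*A^12 - 450*A^8 - 450*A^4 - 225 - 45*A^-4
  A^4 * (118*d^4 + 2*d^6) = 2*A^16 + 130*A^12 + 502*A^8 + 748*A^4 + 502 + 130*A^-4 + 2*A^-8
  A^2 * (195*d^3 + 15*d^5) = -15*A^12 - 270*A^8 - 735*A^4 - 735 - 270*A^-4 - 15*A^-8
  A^0 * (203*d^2 + 49*d^4) = 49*A^8 + 399*A^4 + 700 + 399*A^-4 + 49*A^-8
  A^-2 * (123*d + 85*d^3 + 2*d^5) = -2*A^8 - 95*A^4 - 398 - 398*A^-4 - 95*A^-8 - 2*A^-12
  A^-4 * (33 + 78*d^2 + 9*d^4) = 9*A^4 + 114 + 243*A^-4 + 114*A^-8 + 9*A^-12
  A^-6 * (29*d + 16*d^3) = -16 - 77*A^-4 - 77*A^-8 - 16*A^-12
  A^-8 * (9*d^2 + d^4) = 1 + 13*A^-4 + 24*A^-8 + 13*A^-12 + A^-16
  A^-10 * (d^3) = -A^-4 - 3*A^-8 - 3*A^-12 - A^-16
Summing the groups: <K> = -A^24 + 3*A^20 - 4*A^16 + 5*A^12 - 6*A^8 + 5*A^4 - 4 + 3*A^-4 - A^-8 + A^-12
Normalise by the writhe: (-A^3)^(-w) = (-A^3)^(4) = A^12, so f(A) = A^12 * <K> = -A^36 + 3*A^32 - 4*A^28 + 5*A^24 - 6*A^20 + 5*A^16 - 4*A^12 + 3*A^8 - A^4 + 1.
Substitute A = t^(-1/4), i.e. A^e → t^(-e/4): V(t) = 1 - t^-1 + 3*t^-2 - 4*t^-3 + 5*t^-4 - 6*t^-5 + 5*t^-6 - 4*t^-7 + 3*t^-8 - t^-9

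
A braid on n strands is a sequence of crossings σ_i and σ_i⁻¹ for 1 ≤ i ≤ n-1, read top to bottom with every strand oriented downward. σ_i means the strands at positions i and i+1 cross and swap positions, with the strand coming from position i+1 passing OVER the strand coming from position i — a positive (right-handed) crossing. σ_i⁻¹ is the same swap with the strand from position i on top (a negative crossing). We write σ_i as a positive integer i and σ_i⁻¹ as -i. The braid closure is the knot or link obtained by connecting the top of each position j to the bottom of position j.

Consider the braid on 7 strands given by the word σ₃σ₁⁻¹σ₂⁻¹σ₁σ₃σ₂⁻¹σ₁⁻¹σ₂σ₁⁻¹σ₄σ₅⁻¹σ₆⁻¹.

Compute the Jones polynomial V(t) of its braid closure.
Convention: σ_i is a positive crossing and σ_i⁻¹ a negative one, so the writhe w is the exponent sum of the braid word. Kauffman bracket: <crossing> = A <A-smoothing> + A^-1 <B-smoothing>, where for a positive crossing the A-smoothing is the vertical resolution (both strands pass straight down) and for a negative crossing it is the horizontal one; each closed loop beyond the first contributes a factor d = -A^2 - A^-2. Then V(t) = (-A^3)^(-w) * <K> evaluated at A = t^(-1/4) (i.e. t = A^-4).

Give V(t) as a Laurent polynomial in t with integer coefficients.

The presented braid s3 s1^-1 s2^-1 s1 s3 s2^-1 s1^-1 s2 s1^-1 s4 s5^-1 s6^-1 on 7 strands reduces by inverse Markov moves (closure unchanged at each step):
  Destabilize: the word has the form β·s6^-1 where s6^-1 occurs only as the final letter (β ∈ B_6); drop it and the last strand → 6 strands.
  Destabilize: the word has the form β·s5^-1 where s5^-1 occurs only as the final letter (β ∈ B_5); drop it and the last strand → 5 strands.
  Destabilize: the word has the form β·s4 where s4 occurs only as the final letter (β ∈ B_4); drop it and the last strand → 4 strands.
Reduced to β = s3 s1^-1 s2^-1 s1 s3 s2^-1 s1^-1 s2 s1^-1 on 4 strands, 9 crossings.
Compute on β:
Braid: s3 s1^-1 s2^-1 s1 s3 s2^-1 s1^-1 s2 s1^-1 on 4 strands, 9 crossings.
Writhe w = (#positive) - (#negative) = 4 - 5 = -1.
Enumerate smoothing states for the bracket polynomial. There are 2^9 = 512 states.
For each crossing: s=0 is the vertical smoothing, s=1 horizontal. Crossing k contributes A^(sign_k * (1 - 2*s_k)); loop factor d = -A^2 - A^-2.
Tabulate the states by total A-exponent and number of loops L (A-exp: L × count):
  A^9: L=5 ×1
  A^7: L=4 ×9
  A^5: L=3 ×32, L=5 ×4
  A^3: L=2 ×53, L=4 ×30, L=6 ×1
  A^1: L=1 ×35, L=3 ×80, L=5 ×11
  A^-1: L=2 ×86, L=4 ×39, L=6 ×1
  A^-3: L=1 ×21, L=3 ×58, L=5 ×5
  A^-5: L=2 ×26, L=4 ×10
  A^-7: L=1 ×3, L=3 ×6
  A^-9: L=2 ×1
Each group contributes A^e * Σ count * d^(L-1):
Powers of d = -A^2 - A^-2: d^2 = A^4 + 2 + A^-4; d^3 = -A^6 - 3*A^2 - 3*A^-2 - A^-6; d^4 = A^8 + 4*A^4 + 6 + 4*A^-4 + A^-8; d^5 = -A^10 - 5*A^6 - 10*A^2 - 10*A^-2 - 5*A^-6 - A^-10.
  A^9 * (d^4) = A^17 + 4*A^13 + 6*A^9 + 4*A^5 + A
  A^7 * (9*d^3) = -9*A^13 - 27*A^9 - 27*A^5 - 9*A
  A^5 * (32*d^2 + 4*d^4) = 4*A^13 + 48*A^9 + 88*A^5 + 48*A + 4*A^-3
  A^3 * (53*d + 30*d^3 + d^5) = -A^13 - 35*A^9 - 153*A^5 - 153*A - 35*A^-3 - A^-7
  A^1 * (35 + 80*d^2 + 11*d^4) = 11*A^9 + 124*A^5 + 261*A + 124*A^-3 + 11*A^-7
  A^-1 * (86*d + 39*d^3 + d^5) = -A^9 - 44*A^5 - 213*A - 213*A^-3 - 44*A^-7 - A^-11
  A^-3 * (21 + 58*d^2 + 5*d^4) = 5*A^5 + 78*A + 167*A^-3 + 78*A^-7 + 5*A^-11
  A^-5 * (26*d + 10*d^3) = -10*A - 56*A^-3 - 56*A^-7 - 10*A^-11
  A^-7 * (3 + 6*d^2) = 6*A^-3 + 15*A^-7 + 6*A^-11
  A^-9 * (d) = -A^-7 - A^-11
Summing the groups: <K> = A^17 - 2*A^13 + 2*A^9 - 3*A^5 + 3*A - 3*A^-3 + 2*A^-7 - A^-11
Normalise by the writhe: (-A^3)^(-w) = (-A^3)^(1) = -A^3, so f(A) = -A^3 * <K> = -A^20 + 2*A^16 - 2*A^12 + 3*A^8 - 3*A^4 + 3 - 2*A^-4 + A^-8.
Substitute A = t^(-1/4), i.e. A^e → t^(-e/4): V(t) = t^2 - 2*t + 3 - 3*t^-1 + 3*t^-2 - 2*t^-3 + 2*t^-4 - t^-5

Answer: t^2 - 2*t + 3 - 3*t^-1 + 3*t^-2 - 2*t^-3 + 2*t^-4 - t^-5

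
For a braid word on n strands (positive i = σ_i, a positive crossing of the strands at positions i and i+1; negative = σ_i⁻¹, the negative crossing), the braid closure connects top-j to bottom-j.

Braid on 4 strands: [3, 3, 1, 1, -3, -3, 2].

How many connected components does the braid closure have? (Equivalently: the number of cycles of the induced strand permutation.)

Track the strand permutation on 4 strands, starting from identity.
  step 1: s3 swaps positions 3,4 -> [1 2 4 3]
  step 2: s3 swaps positions 3,4 -> [1 2 3 4]
  step 3: s1 swaps positions 1,2 -> [2 1 3 4]
  step 4: s1 swaps positions 1,2 -> [1 2 3 4]
  step 5: s3^-1 swaps positions 3,4 -> [1 2 4 3]
  step 6: s3^-1 swaps positions 3,4 -> [1 2 3 4]
  step 7: s2 swaps positions 2,3 -> [1 3 2 4]
Final permutation (position -> original strand): [1 3 2 4]
Closure components = cycle count of this permutation = 3.

Answer: 3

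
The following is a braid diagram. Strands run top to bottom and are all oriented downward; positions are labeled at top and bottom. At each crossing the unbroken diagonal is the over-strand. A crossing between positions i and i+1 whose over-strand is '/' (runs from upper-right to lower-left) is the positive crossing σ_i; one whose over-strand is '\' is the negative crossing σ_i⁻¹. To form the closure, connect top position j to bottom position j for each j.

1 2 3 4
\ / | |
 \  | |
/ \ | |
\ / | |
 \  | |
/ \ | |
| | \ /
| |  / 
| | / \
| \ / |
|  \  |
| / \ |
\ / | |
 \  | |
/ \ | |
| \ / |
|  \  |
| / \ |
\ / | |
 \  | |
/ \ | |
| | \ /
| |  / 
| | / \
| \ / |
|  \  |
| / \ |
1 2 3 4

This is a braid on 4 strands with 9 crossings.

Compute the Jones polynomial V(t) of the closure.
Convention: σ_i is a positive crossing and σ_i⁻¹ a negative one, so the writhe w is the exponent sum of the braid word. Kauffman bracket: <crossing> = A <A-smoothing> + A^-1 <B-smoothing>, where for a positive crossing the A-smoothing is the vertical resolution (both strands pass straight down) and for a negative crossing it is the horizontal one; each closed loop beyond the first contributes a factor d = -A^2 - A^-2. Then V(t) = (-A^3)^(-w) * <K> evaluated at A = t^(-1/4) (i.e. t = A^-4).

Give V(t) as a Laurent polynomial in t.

Reading the diagram top to bottom ('/'-over between positions i,i+1 = s_i, '\'-over = s_i^-1): braid word = s1^-1 s1^-1 s3 s2^-1 s1^-1 s2^-1 s1^-1 s3 s2^-1.
Braid: s1^-1 s1^-1 s3 s2^-1 s1^-1 s2^-1 s1^-1 s3 s2^-1 on 4 strands, 9 crossings.
Writhe w = (#positive) - (#negative) = 2 - 7 = -5.
Enumerate smoothing states for the bracket polynomial. There are 2^9 = 512 states.
Each crossing splits two ways (0=vertical, 1=horizontal). The state's weight is A^(#A-smoothings - #B-smoothings) * d^(loops - 1).
Tabulate the states by total A-exponent and number of loops L (A-exp: L × count):
  A^9: L=3 ×1
  A^7: L=2 ×4, L=4 ×5
  A^5: L=1 ×4, L=3 ×26, L=5 ×6
  A^3: L=2 ×43, L=4 ×40, L=6 ×1
  A^1: L=1 ×23, L=3 ×92, L=5 ×11
  A^-1: L=2 ×91, L=4 ×34, L=6 ×1
  A^-3: L=1 ×32, L=3 ×48, L=5 ×4
  A^-5: L=2 ×28, L=4 ×8
  A^-7: L=3 ×9
  A^-9: L=4 ×1
Each group contributes A^e * Σ count * d^(L-1):
Powers of d = -A^2 - A^-2: d^2 = A^4 + 2 + A^-4; d^3 = -A^6 - 3*A^2 - 3*A^-2 - A^-6; d^4 = A^8 + 4*A^4 + 6 + 4*A^-4 + A^-8; d^5 = -A^10 - 5*A^6 - 10*A^2 - 10*A^-2 - 5*A^-6 - A^-10.
  A^9 * (d^2) = A^13 + 2*A^9 + A^5
  A^7 * (4*d + 5*d^3) = -5*A^13 - 19*A^9 - 19*A^5 - 5*A
  A^5 * (4 + 26*d^2 + 6*d^4) = 6*A^13 + 50*A^9 + 92*A^5 + 50*A + 6*A^-3
  A^3 * (43*d + 40*d^3 + d^5) = -A^13 - 45*A^9 - 173*A^5 - 173*A - 45*A^-3 - A^-7
  A^1 * (23 + 92*d^2 + 11*d^4) = 11*A^9 + 136*A^5 + 273*A + 136*A^-3 + 11*A^-7
  A^-1 * (91*d + 34*d^3 + d^5) = -A^9 - 39*A^5 - 203*A - 203*A^-3 - 39*A^-7 - A^-11
  A^-3 * (32 + 48*d^2 + 4*d^4) = 4*A^5 + 64*A + 152*A^-3 + 64*A^-7 + 4*A^-11
  A^-5 * (28*d + 8*d^3) = -8*A - 52*A^-3 - 52*A^-7 - 8*A^-11
  A^-7 * (9*d^2) = 9*A^-3 + 18*A^-7 + 9*A^-11
  A^-9 * (d^3) = -A^-3 - 3*A^-7 - 3*A^-11 - A^-15
Summing the groups: <K> = A^13 - 2*A^9 + 2*A^5 - 2*A + 2*A^-3 - 2*A^-7 + A^-11 - A^-15
Normalise by the writhe: (-A^3)^(-w) = (-A^3)^(5) = -A^15, so f(A) = -A^15 * <K> = -A^28 + 2*A^24 - 2*A^20 + 2*A^16 - 2*A^12 + 2*A^8 - A^4 + 1.
Substitute A = t^(-1/4), i.e. A^e → t^(-e/4): V(t) = 1 - t^-1 + 2*t^-2 - 2*t^-3 + 2*t^-4 - 2*t^-5 + 2*t^-6 - t^-7

Answer: 1 - t^-1 + 2*t^-2 - 2*t^-3 + 2*t^-4 - 2*t^-5 + 2*t^-6 - t^-7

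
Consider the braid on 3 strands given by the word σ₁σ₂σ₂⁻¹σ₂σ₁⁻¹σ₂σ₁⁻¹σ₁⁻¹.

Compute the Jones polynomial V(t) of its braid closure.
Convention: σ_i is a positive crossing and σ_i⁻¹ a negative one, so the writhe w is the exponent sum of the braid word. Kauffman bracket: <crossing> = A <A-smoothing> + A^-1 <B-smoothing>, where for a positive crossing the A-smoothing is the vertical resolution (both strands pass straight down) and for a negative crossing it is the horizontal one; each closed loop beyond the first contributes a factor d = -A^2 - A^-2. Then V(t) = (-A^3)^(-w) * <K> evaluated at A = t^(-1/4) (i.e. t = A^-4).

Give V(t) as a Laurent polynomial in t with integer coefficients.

The presented braid s1 s2 s2^-1 s2 s1^-1 s2 s1^-1 s1^-1 on 3 strands reduces by inverse Markov moves (closure unchanged at each step):
  Deconjugate: the word is γ·β·γ⁻¹ with γ = s1 (prefix) and γ⁻¹ = s1^-1 (suffix); strip both.
Reduced to β = s2 s2^-1 s2 s1^-1 s2 s1^-1 on 3 strands, 6 crossings.
Compute on β:
First cancel adjacent σ_i σ_i⁻¹ pairs (Reidemeister II — same braid, same closure): s2 s2^-1 s2 s1^-1 s2 s1^-1 → s2 s1^-1 s2 s1^-1.
Braid: s2 s1^-1 s2 s1^-1 on 3 strands, 4 crossings.
Writhe w = (#positive) - (#negative) = 2 - 2 = 0.
State-sum expansion of <K>. There are 2^4 = 16 states.
Smooth each crossing (0=||, 1=⌣⌢); contribution A^(Σ sign_k(1-2s_k)) * d^(L-1).
  state 0000: A-exp=+0, loops=3, term = A^0 * d^2
  state 0001: A-exp=+2, loops=2, term = A^2 * d^1
  state 0010: A-exp=-2, loops=2, term = A^-2 * d^1
  state 0011: A-exp=+0, loops=1, term = A^0 * d^0
  state 0100: A-exp=+2, loops=2, term = A^2 * d^1
  state 0101: A-exp=+4, loops=3, term = A^4 * d^2
  state 0110: A-exp=+0, loops=1, term = A^0 * d^0
  state 0111: A-exp=+2, loops=2, term = A^2 * d^1
  state 1000: A-exp=-2, loops=2, term = A^-2 * d^1
  state 1001: A-exp=+0, loops=1, term = A^0 * d^0
  state 1010: A-exp=-4, loops=3, term = A^-4 * d^2
  state 1011: A-exp=-2, loops=2, term = A^-2 * d^1
  state 1100: A-exp=+0, loops=1, term = A^0 * d^0
  state 1101: A-exp=+2, loops=2, term = A^2 * d^1
  state 1110: A-exp=-2, loops=2, term = A^-2 * d^1
  state 1111: A-exp=+0, loops=1, term = A^0 * d^0
Collect the terms by A-exponent (count of states per loop number):
Powers of d = -A^2 - A^-2: d^2 = A^4 + 2 + A^-4.
  A^4 * (d^2) = A^8 + 2*A^4 + 1
  A^2 * (4*d) = -4*A^4 - 4
  A^0 * (5 + d^2) = A^4 + 7 + A^-4
  A^-2 * (4*d) = -4 - 4*A^-4
  A^-4 * (d^2) = 1 + 2*A^-4 + A^-8
Summing the groups: <K> = A^8 - A^4 + 1 - A^-4 + A^-8
Normalise by the writhe: (-A^3)^(-w) = (-A^3)^(0) = 1, so f(A) = 1 * <K> = A^8 - A^4 + 1 - A^-4 + A^-8.
Substitute A = t^(-1/4), i.e. A^e → t^(-e/4): V(t) = t^2 - t + 1 - t^-1 + t^-2

Answer: t^2 - t + 1 - t^-1 + t^-2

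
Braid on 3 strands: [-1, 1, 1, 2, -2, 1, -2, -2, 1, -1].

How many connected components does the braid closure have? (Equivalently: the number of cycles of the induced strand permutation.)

Track the strand permutation on 3 strands, starting from identity.
  step 1: s1^-1 swaps positions 1,2 -> [2 1 3]
  step 2: s1 swaps positions 1,2 -> [1 2 3]
  step 3: s1 swaps positions 1,2 -> [2 1 3]
  step 4: s2 swaps positions 2,3 -> [2 3 1]
  step 5: s2^-1 swaps positions 2,3 -> [2 1 3]
  step 6: s1 swaps positions 1,2 -> [1 2 3]
  step 7: s2^-1 swaps positions 2,3 -> [1 3 2]
  step 8: s2^-1 swaps positions 2,3 -> [1 2 3]
  step 9: s1 swaps positions 1,2 -> [2 1 3]
  step 10: s1^-1 swaps positions 1,2 -> [1 2 3]
Final permutation (position -> original strand): [1 2 3]
Closure components = cycle count of this permutation = 3.

Answer: 3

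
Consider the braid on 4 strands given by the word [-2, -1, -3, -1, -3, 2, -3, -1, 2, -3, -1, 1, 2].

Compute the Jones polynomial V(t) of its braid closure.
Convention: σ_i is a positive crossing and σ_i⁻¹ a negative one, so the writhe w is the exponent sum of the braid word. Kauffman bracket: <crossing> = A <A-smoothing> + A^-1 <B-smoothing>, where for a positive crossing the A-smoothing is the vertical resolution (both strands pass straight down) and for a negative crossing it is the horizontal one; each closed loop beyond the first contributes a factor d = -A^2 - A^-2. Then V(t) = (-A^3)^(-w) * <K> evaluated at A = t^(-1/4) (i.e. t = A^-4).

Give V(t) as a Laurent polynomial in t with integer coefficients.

1 - 2*t^-1 + 4*t^-2 - 5*t^-3 + 7*t^-4 - 7*t^-5 + 6*t^-6 - 5*t^-7 + 3*t^-8 - t^-9

Derivation:
The presented braid s2^-1 s1^-1 s3^-1 s1^-1 s3^-1 s2 s3^-1 s1^-1 s2 s3^-1 s1^-1 s1 s2 on 4 strands reduces by inverse Markov moves (closure unchanged at each step):
  Deconjugate: the word is γ·β·γ⁻¹ with γ = s2^-1 s1^-1 (prefix) and γ⁻¹ = s1 s2 (suffix); strip both.
Reduced to β = s3^-1 s1^-1 s3^-1 s2 s3^-1 s1^-1 s2 s3^-1 s1^-1 on 4 strands, 9 crossings.
Compute on β:
Braid: s3^-1 s1^-1 s3^-1 s2 s3^-1 s1^-1 s2 s3^-1 s1^-1 on 4 strands, 9 crossings.
Writhe w = (#positive) - (#negative) = 2 - 7 = -5.
Computing the Kauffman bracket via state sum. There are 2^9 = 512 states.
For each crossing: s=0 is the vertical smoothing, s=1 horizontal. Crossing k contributes A^(sign_k * (1 - 2*s_k)); loop factor d = -A^2 - A^-2.
Tabulate the states by total A-exponent and number of loops L (A-exp: L × count):
  A^9: L=7 ×1
  A^7: L=6 ×9
  A^5: L=5 ×36
  A^3: L=4 ×83, L=6 ×1
  A^1: L=3 ×118, L=5 ×8
  A^-1: L=2 ×100, L=4 ×26
  A^-3: L=1 ×41, L=3 ×42, L=5 ×1
  A^-5: L=2 ×31, L=4 ×5
  A^-7: L=3 ×9
  A^-9: L=4 ×1
Each group contributes A^e * Σ count * d^(L-1):
Powers of d = -A^2 - A^-2: d^2 = A^4 + 2 + A^-4; d^3 = -A^6 - 3*A^2 - 3*A^-2 - A^-6; d^4 = A^8 + 4*A^4 + 6 + 4*A^-4 + A^-8; d^5 = -A^10 - 5*A^6 - 10*A^2 - 10*A^-2 - 5*A^-6 - A^-10; d^6 = A^12 + 6*A^8 + 15*A^4 + 20 + 15*A^-4 + 6*A^-8 + A^-12.
  A^9 * (d^6) = A^21 + 6*A^17 + 15*A^13 + 20*A^9 + 15*A^5 + 6*A + A^-3
  A^7 * (9*d^5) = -9*A^17 - 45*A^13 - 90*A^9 - 90*A^5 - 45*A - 9*A^-3
  A^5 * (36*d^4) = 36*A^13 + 144*A^9 + 216*A^5 + 144*A + 36*A^-3
  A^3 * (83*d^3 + d^5) = -A^13 - 88*A^9 - 259*A^5 - 259*A - 88*A^-3 - A^-7
  A^1 * (118*d^2 + 8*d^4) = 8*A^9 + 150*A^5 + 284*A + 150*A^-3 + 8*A^-7
  A^-1 * (100*d + 26*d^3) = -26*A^5 - 178*A - 178*A^-3 - 26*A^-7
  A^-3 * (41 + 42*d^2 + d^4) = A^5 + 46*A + 131*A^-3 + 46*A^-7 + A^-11
  A^-5 * (31*d + 5*d^3) = -5*A - 46*A^-3 - 46*A^-7 - 5*A^-11
  A^-7 * (9*d^2) = 9*A^-3 + 18*A^-7 + 9*A^-11
  A^-9 * (d^3) = -A^-3 - 3*A^-7 - 3*A^-11 - A^-15
Summing the groups: <K> = A^21 - 3*A^17 + 5*A^13 - 6*A^9 + 7*A^5 - 7*A + 5*A^-3 - 4*A^-7 + 2*A^-11 - A^-15
Normalise by the writhe: (-A^3)^(-w) = (-A^3)^(5) = -A^15, so f(A) = -A^15 * <K> = -A^36 + 3*A^32 - 5*A^28 + 6*A^24 - 7*A^20 + 7*A^16 - 5*A^12 + 4*A^8 - 2*A^4 + 1.
Substitute A = t^(-1/4), i.e. A^e → t^(-e/4): V(t) = 1 - 2*t^-1 + 4*t^-2 - 5*t^-3 + 7*t^-4 - 7*t^-5 + 6*t^-6 - 5*t^-7 + 3*t^-8 - t^-9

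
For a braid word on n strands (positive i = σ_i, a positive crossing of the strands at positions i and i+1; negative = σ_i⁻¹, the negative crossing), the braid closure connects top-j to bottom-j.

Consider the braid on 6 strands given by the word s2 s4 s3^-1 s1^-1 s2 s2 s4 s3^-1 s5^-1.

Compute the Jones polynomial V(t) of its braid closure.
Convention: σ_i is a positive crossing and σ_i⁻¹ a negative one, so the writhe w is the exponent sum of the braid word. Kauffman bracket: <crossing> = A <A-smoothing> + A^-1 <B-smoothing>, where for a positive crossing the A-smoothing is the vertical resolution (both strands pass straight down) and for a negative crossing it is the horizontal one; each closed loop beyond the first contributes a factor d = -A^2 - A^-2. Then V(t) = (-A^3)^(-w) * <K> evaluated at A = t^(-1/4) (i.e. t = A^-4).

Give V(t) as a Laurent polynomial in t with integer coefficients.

The presented braid s2 s4 s3^-1 s1^-1 s2 s2 s4 s3^-1 s5^-1 on 6 strands reduces by inverse Markov moves (closure unchanged at each step):
  Destabilize: the word has the form β·s5^-1 where s5^-1 occurs only as the final letter (β ∈ B_5); drop it and the last strand → 5 strands.
Reduced to β = s2 s4 s3^-1 s1^-1 s2 s2 s4 s3^-1 on 5 strands, 8 crossings.
Compute on β:
Braid: s2 s4 s3^-1 s1^-1 s2 s2 s4 s3^-1 on 5 strands, 8 crossings.
Writhe w = (#positive) - (#negative) = 5 - 3 = 2.
State-sum expansion of <K>. There are 2^8 = 256 states.
For each crossing: s=0 is the vertical smoothing, s=1 horizontal. Crossing k contributes A^(sign_k * (1 - 2*s_k)); loop factor d = -A^2 - A^-2.
Tabulate the states by total A-exponent and number of loops L (A-exp: L × count):
  A^8: L=4 ×1
  A^6: L=3 ×7, L=5 ×1
  A^4: L=2 ×19, L=4 ×9
  A^2: L=1 ×19, L=3 ×35, L=5 ×2
  A^0: L=2 ×48, L=4 ×22
  A^-2: L=3 ×49, L=5 ×7
  A^-4: L=4 ×27, L=6 ×1
  A^-6: L=5 ×8
  A^-8: L=6 ×1
Each group contributes A^e * Σ count * d^(L-1):
Powers of d = -A^2 - A^-2: d^2 = A^4 + 2 + A^-4; d^3 = -A^6 - 3*A^2 - 3*A^-2 - A^-6; d^4 = A^8 + 4*A^4 + 6 + 4*A^-4 + A^-8; d^5 = -A^10 - 5*A^6 - 10*A^2 - 10*A^-2 - 5*A^-6 - A^-10.
  A^8 * (d^3) = -A^14 - 3*A^10 - 3*A^6 - A^2
  A^6 * (7*d^2 + d^4) = A^14 + 11*A^10 + 20*A^6 + 11*A^2 + A^-2
  A^4 * (19*d + 9*d^3) = -9*A^10 - 46*A^6 - 46*A^2 - 9*A^-2
  A^2 * (19 + 35*d^2 + 2*d^4) = 2*A^10 + 43*A^6 + 101*A^2 + 43*A^-2 + 2*A^-6
  A^0 * (48*d + 22*d^3) = -22*A^6 - 114*A^2 - 114*A^-2 - 22*A^-6
  A^-2 * (49*d^2 + 7*d^4) = 7*A^6 + 77*A^2 + 140*A^-2 + 77*A^-6 + 7*A^-10
  A^-4 * (27*d^3 + d^5) = -A^6 - 32*A^2 - 91*A^-2 - 91*A^-6 - 32*A^-10 - A^-14
  A^-6 * (8*d^4) = 8*A^2 + 32*A^-2 + 48*A^-6 + 32*A^-10 + 8*A^-14
  A^-8 * (d^5) = -A^2 - 5*A^-2 - 10*A^-6 - 10*A^-10 - 5*A^-14 - A^-18
Summing the groups: <K> = A^10 - 2*A^6 + 3*A^2 - 3*A^-2 + 4*A^-6 - 3*A^-10 + 2*A^-14 - A^-18
Normalise by the writhe: (-A^3)^(-w) = (-A^3)^(-2) = A^-6, so f(A) = A^-6 * <K> = A^4 - 2 + 3*A^-4 - 3*A^-8 + 4*A^-12 - 3*A^-16 + 2*A^-20 - A^-24.
Substitute A = t^(-1/4), i.e. A^e → t^(-e/4): V(t) = -t^6 + 2*t^5 - 3*t^4 + 4*t^3 - 3*t^2 + 3*t - 2 + t^-1

Answer: -t^6 + 2*t^5 - 3*t^4 + 4*t^3 - 3*t^2 + 3*t - 2 + t^-1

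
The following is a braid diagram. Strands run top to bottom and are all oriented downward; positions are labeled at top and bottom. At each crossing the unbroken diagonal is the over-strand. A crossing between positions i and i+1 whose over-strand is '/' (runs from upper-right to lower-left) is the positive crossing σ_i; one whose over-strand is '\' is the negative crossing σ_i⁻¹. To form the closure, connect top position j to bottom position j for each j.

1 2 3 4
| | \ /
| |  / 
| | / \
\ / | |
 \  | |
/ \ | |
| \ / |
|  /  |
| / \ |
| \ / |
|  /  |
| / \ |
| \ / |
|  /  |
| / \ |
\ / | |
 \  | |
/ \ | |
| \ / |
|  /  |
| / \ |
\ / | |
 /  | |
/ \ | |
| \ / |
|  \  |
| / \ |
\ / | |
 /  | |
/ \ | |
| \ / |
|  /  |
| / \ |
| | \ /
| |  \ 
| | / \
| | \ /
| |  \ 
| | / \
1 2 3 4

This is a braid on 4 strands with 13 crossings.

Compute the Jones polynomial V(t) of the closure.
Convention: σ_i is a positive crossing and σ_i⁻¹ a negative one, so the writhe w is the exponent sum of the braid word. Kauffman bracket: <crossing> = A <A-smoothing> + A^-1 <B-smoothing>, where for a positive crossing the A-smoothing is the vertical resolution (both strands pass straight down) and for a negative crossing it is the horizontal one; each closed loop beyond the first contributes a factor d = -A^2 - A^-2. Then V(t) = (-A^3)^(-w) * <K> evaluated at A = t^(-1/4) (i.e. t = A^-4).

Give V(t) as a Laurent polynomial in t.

Reading the diagram top to bottom ('/'-over between positions i,i+1 = s_i, '\'-over = s_i^-1): braid word = s3 s1^-1 s2 s2 s2 s1^-1 s2 s1 s2^-1 s1 s2 s3^-1 s3^-1.
The presented braid s3 s1^-1 s2 s2 s2 s1^-1 s2 s1 s2^-1 s1 s2 s3^-1 s3^-1 on 4 strands reduces by inverse Markov moves (closure unchanged at each step):
  Deconjugate: the word is γ·β·γ⁻¹ with γ = s3 (prefix) and γ⁻¹ = s3^-1 (suffix); strip both.
  Destabilize: the word has the form β·s3^-1 where s3^-1 occurs only as the final letter (β ∈ B_3); drop it and the last strand → 3 strands.
Reduced to β = s1^-1 s2 s2 s2 s1^-1 s2 s1 s2^-1 s1 s2 on 3 strands, 10 crossings.
Compute on β:
Braid: s1^-1 s2 s2 s2 s1^-1 s2 s1 s2^-1 s1 s2 on 3 strands, 10 crossings.
Writhe w = (#positive) - (#negative) = 7 - 3 = 4.
Enumerate smoothing states for the bracket polynomial. There are 2^10 = 1024 states.
For each crossing: s=0 is the vertical smoothing, s=1 horizontal. Crossing k contributes A^(sign_k * (1 - 2*s_k)); loop factor d = -A^2 - A^-2.
Tabulate the states by total A-exponent and number of loops L (A-exp: L × count):
  A^10: L=2 ×1
  A^8: L=1 ×5, L=3 ×5
  A^6: L=2 ×39, L=4 ×6
  A^4: L=1 ×34, L=3 ×85, L=5 ×1
  A^2: L=2 ×138, L=4 ×72
  A^0: L=1 ×48, L=3 ×167, L=5 ×37
  A^-2: L=2 ×91, L=4 ×109, L=6 ×10
  A^-4: L=3 ×82, L=5 ×37, L=7 ×1
  A^-6: L=4 ×40, L=6 ×5
  A^-8: L=5 ×10
  A^-10: L=6 ×1
Each group contributes A^e * Σ count * d^(L-1):
Powers of d = -A^2 - A^-2: d^2 = A^4 + 2 + A^-4; d^3 = -A^6 - 3*A^2 - 3*A^-2 - A^-6; d^4 = A^8 + 4*A^4 + 6 + 4*A^-4 + A^-8; d^5 = -A^10 - 5*A^6 - 10*A^2 - 10*A^-2 - 5*A^-6 - A^-10; d^6 = A^12 + 6*A^8 + 15*A^4 + 20 + 15*A^-4 + 6*A^-8 + A^-12.
  A^10 * (d) = -A^12 - A^8
  A^8 * (5 + 5*d^2) = 5*A^12 + 15*A^8 + 5*A^4
  A^6 * (39*d + 6*d^3) = -6*A^12 - 57*A^8 - 57*A^4 - 6
  A^4 * (34 + 85*d^2 + d^4) = A^12 + 89*A^8 + 210*A^4 + 89 + A^-4
  A^2 * (138*d + 72*d^3) = -72*A^8 - 354*A^4 - 354 - 72*A^-4
  A^0 * (48 + 167*d^2 + 37*d^4) = 37*A^8 + 315*A^4 + 604 + 315*A^-4 + 37*A^-8
  A^-2 * (91*d + 109*d^3 + 10*d^5) = -10*A^8 - 159*A^4 - 518 - 518*A^-4 - 159*A^-8 - 10*A^-12
  A^-4 * (82*d^2 + 37*d^4 + d^6) = A^8 + 43*A^4 + 245 + 406*A^-4 + 245*A^-8 + 43*A^-12 + A^-16
  A^-6 * (40*d^3 + 5*d^5) = -5*A^4 - 65 - 170*A^-4 - 170*A^-8 - 65*A^-12 - 5*A^-16
  A^-8 * (10*d^4) = 10 + 40*A^-4 + 60*A^-8 + 40*A^-12 + 10*A^-16
  A^-10 * (d^5) = -1 - 5*A^-4 - 10*A^-8 - 10*A^-12 - 5*A^-16 - A^-20
Summing the groups: <K> = -A^12 + 2*A^8 - 2*A^4 + 4 - 3*A^-4 + 3*A^-8 - 2*A^-12 + A^-16 - A^-20
Normalise by the writhe: (-A^3)^(-w) = (-A^3)^(-4) = A^-12, so f(A) = A^-12 * <K> = -1 + 2*A^-4 - 2*A^-8 + 4*A^-12 - 3*A^-16 + 3*A^-20 - 2*A^-24 + A^-28 - A^-32.
Substitute A = t^(-1/4), i.e. A^e → t^(-e/4): V(t) = -t^8 + t^7 - 2*t^6 + 3*t^5 - 3*t^4 + 4*t^3 - 2*t^2 + 2*t - 1

Answer: -t^8 + t^7 - 2*t^6 + 3*t^5 - 3*t^4 + 4*t^3 - 2*t^2 + 2*t - 1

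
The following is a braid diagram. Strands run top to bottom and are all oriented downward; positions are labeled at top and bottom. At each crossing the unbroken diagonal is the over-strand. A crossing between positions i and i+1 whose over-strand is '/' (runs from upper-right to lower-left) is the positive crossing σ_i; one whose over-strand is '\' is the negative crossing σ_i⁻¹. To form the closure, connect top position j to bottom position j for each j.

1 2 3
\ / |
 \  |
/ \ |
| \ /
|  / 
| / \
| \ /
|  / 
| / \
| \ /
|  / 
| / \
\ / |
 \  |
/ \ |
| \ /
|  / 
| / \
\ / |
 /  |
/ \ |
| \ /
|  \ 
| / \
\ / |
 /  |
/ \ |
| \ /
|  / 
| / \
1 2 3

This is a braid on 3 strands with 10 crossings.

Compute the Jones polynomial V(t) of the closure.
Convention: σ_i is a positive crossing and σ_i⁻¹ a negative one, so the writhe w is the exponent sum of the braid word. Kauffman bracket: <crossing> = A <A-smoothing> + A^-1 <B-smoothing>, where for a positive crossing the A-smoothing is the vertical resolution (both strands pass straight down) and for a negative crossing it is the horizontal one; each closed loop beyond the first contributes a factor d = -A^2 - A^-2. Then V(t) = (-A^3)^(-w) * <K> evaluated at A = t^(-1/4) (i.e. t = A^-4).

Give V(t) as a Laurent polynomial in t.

-t^8 + t^7 - 2*t^6 + 3*t^5 - 3*t^4 + 4*t^3 - 2*t^2 + 2*t - 1

Derivation:
Reading the diagram top to bottom ('/'-over between positions i,i+1 = s_i, '\'-over = s_i^-1): braid word = s1^-1 s2 s2 s2 s1^-1 s2 s1 s2^-1 s1 s2.
Braid: s1^-1 s2 s2 s2 s1^-1 s2 s1 s2^-1 s1 s2 on 3 strands, 10 crossings.
Writhe w = (#positive) - (#negative) = 7 - 3 = 4.
Computing the Kauffman bracket via state sum. There are 2^10 = 1024 states.
Each crossing splits two ways (0=vertical, 1=horizontal). The state's weight is A^(#A-smoothings - #B-smoothings) * d^(loops - 1).
Tabulate the states by total A-exponent and number of loops L (A-exp: L × count):
  A^10: L=2 ×1
  A^8: L=1 ×5, L=3 ×5
  A^6: L=2 ×39, L=4 ×6
  A^4: L=1 ×34, L=3 ×85, L=5 ×1
  A^2: L=2 ×138, L=4 ×72
  A^0: L=1 ×48, L=3 ×167, L=5 ×37
  A^-2: L=2 ×91, L=4 ×109, L=6 ×10
  A^-4: L=3 ×82, L=5 ×37, L=7 ×1
  A^-6: L=4 ×40, L=6 ×5
  A^-8: L=5 ×10
  A^-10: L=6 ×1
Each group contributes A^e * Σ count * d^(L-1):
Powers of d = -A^2 - A^-2: d^2 = A^4 + 2 + A^-4; d^3 = -A^6 - 3*A^2 - 3*A^-2 - A^-6; d^4 = A^8 + 4*A^4 + 6 + 4*A^-4 + A^-8; d^5 = -A^10 - 5*A^6 - 10*A^2 - 10*A^-2 - 5*A^-6 - A^-10; d^6 = A^12 + 6*A^8 + 15*A^4 + 20 + 15*A^-4 + 6*A^-8 + A^-12.
  A^10 * (d) = -A^12 - A^8
  A^8 * (5 + 5*d^2) = 5*A^12 + 15*A^8 + 5*A^4
  A^6 * (39*d + 6*d^3) = -6*A^12 - 57*A^8 - 57*A^4 - 6
  A^4 * (34 + 85*d^2 + d^4) = A^12 + 89*A^8 + 210*A^4 + 89 + A^-4
  A^2 * (138*d + 72*d^3) = -72*A^8 - 354*A^4 - 354 - 72*A^-4
  A^0 * (48 + 167*d^2 + 37*d^4) = 37*A^8 + 315*A^4 + 604 + 315*A^-4 + 37*A^-8
  A^-2 * (91*d + 109*d^3 + 10*d^5) = -10*A^8 - 159*A^4 - 518 - 518*A^-4 - 159*A^-8 - 10*A^-12
  A^-4 * (82*d^2 + 37*d^4 + d^6) = A^8 + 43*A^4 + 245 + 406*A^-4 + 245*A^-8 + 43*A^-12 + A^-16
  A^-6 * (40*d^3 + 5*d^5) = -5*A^4 - 65 - 170*A^-4 - 170*A^-8 - 65*A^-12 - 5*A^-16
  A^-8 * (10*d^4) = 10 + 40*A^-4 + 60*A^-8 + 40*A^-12 + 10*A^-16
  A^-10 * (d^5) = -1 - 5*A^-4 - 10*A^-8 - 10*A^-12 - 5*A^-16 - A^-20
Summing the groups: <K> = -A^12 + 2*A^8 - 2*A^4 + 4 - 3*A^-4 + 3*A^-8 - 2*A^-12 + A^-16 - A^-20
Normalise by the writhe: (-A^3)^(-w) = (-A^3)^(-4) = A^-12, so f(A) = A^-12 * <K> = -1 + 2*A^-4 - 2*A^-8 + 4*A^-12 - 3*A^-16 + 3*A^-20 - 2*A^-24 + A^-28 - A^-32.
Substitute A = t^(-1/4), i.e. A^e → t^(-e/4): V(t) = -t^8 + t^7 - 2*t^6 + 3*t^5 - 3*t^4 + 4*t^3 - 2*t^2 + 2*t - 1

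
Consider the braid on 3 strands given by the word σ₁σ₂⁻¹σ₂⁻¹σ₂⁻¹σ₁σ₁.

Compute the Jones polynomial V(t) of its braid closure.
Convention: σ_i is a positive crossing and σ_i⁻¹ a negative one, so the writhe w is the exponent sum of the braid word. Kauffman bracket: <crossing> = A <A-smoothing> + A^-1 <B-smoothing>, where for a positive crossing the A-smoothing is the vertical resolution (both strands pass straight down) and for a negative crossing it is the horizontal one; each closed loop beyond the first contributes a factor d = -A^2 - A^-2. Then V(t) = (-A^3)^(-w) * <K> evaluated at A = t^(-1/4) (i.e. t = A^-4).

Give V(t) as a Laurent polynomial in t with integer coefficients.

-t^3 + t^2 - t + 3 - t^-1 + t^-2 - t^-3

Derivation:
Braid: s1 s2^-1 s2^-1 s2^-1 s1 s1 on 3 strands, 6 crossings.
Writhe w = (#positive) - (#negative) = 3 - 3 = 0.
State-sum expansion of <K>. There are 2^6 = 64 states.
Smooth each crossing (0=||, 1=⌣⌢); contribution A^(Σ sign_k(1-2s_k)) * d^(L-1).
Tabulate the states by total A-exponent and number of loops L (A-exp: L × count):
  A^6: L=4 ×1
  A^4: L=3 ×6
  A^2: L=2 ×12, L=4 ×3
  A^0: L=1 ×9, L=3 ×10, L=5 ×1
  A^-2: L=2 ×12, L=4 ×3
  A^-4: L=3 ×6
  A^-6: L=4 ×1
Each group contributes A^e * Σ count * d^(L-1):
Powers of d = -A^2 - A^-2: d^2 = A^4 + 2 + A^-4; d^3 = -A^6 - 3*A^2 - 3*A^-2 - A^-6; d^4 = A^8 + 4*A^4 + 6 + 4*A^-4 + A^-8.
  A^6 * (d^3) = -A^12 - 3*A^8 - 3*A^4 - 1
  A^4 * (6*d^2) = 6*A^8 + 12*A^4 + 6
  A^2 * (12*d + 3*d^3) = -3*A^8 - 21*A^4 - 21 - 3*A^-4
  A^0 * (9 + 10*d^2 + d^4) = A^8 + 14*A^4 + 35 + 14*A^-4 + A^-8
  A^-2 * (12*d + 3*d^3) = -3*A^4 - 21 - 21*A^-4 - 3*A^-8
  A^-4 * (6*d^2) = 6 + 12*A^-4 + 6*A^-8
  A^-6 * (d^3) = -1 - 3*A^-4 - 3*A^-8 - A^-12
Summing the groups: <K> = -A^12 + A^8 - A^4 + 3 - A^-4 + A^-8 - A^-12
Normalise by the writhe: (-A^3)^(-w) = (-A^3)^(0) = 1, so f(A) = 1 * <K> = -A^12 + A^8 - A^4 + 3 - A^-4 + A^-8 - A^-12.
Substitute A = t^(-1/4), i.e. A^e → t^(-e/4): V(t) = -t^3 + t^2 - t + 3 - t^-1 + t^-2 - t^-3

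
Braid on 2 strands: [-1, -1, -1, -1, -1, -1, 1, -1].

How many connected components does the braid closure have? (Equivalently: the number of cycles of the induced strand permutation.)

Track the strand permutation on 2 strands, starting from identity.
  step 1: s1^-1 swaps positions 1,2 -> [2 1]
  step 2: s1^-1 swaps positions 1,2 -> [1 2]
  step 3: s1^-1 swaps positions 1,2 -> [2 1]
  step 4: s1^-1 swaps positions 1,2 -> [1 2]
  step 5: s1^-1 swaps positions 1,2 -> [2 1]
  step 6: s1^-1 swaps positions 1,2 -> [1 2]
  step 7: s1 swaps positions 1,2 -> [2 1]
  step 8: s1^-1 swaps positions 1,2 -> [1 2]
Final permutation (position -> original strand): [1 2]
Closure components = cycle count of this permutation = 2.

Answer: 2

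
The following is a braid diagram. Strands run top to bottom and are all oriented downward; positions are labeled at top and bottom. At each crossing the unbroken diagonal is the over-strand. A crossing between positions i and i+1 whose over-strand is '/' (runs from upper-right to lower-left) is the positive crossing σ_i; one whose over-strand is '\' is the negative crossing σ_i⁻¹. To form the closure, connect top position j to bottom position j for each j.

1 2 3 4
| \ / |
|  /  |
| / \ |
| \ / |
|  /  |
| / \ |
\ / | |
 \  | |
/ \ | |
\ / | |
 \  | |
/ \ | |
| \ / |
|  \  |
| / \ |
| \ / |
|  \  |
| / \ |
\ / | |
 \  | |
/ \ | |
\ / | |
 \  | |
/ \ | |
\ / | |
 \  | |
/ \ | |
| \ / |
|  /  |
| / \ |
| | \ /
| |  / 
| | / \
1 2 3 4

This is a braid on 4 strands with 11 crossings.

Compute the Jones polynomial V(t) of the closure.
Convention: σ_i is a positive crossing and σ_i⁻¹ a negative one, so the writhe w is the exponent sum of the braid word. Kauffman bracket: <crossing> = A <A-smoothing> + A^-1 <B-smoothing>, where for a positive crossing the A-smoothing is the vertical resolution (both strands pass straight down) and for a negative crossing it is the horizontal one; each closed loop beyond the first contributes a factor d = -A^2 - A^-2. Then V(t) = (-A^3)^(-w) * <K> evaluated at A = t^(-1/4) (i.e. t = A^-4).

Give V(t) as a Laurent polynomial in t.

Reading the diagram top to bottom ('/'-over between positions i,i+1 = s_i, '\'-over = s_i^-1): braid word = s2 s2 s1^-1 s1^-1 s2^-1 s2^-1 s1^-1 s1^-1 s1^-1 s2 s3.
The presented braid s2 s2 s1^-1 s1^-1 s2^-1 s2^-1 s1^-1 s1^-1 s1^-1 s2 s3 on 4 strands reduces by inverse Markov moves (closure unchanged at each step):
  Destabilize: the word has the form β·s3 where s3 occurs only as the final letter (β ∈ B_3); drop it and the last strand → 3 strands.
Reduced to β = s2 s2 s1^-1 s1^-1 s2^-1 s2^-1 s1^-1 s1^-1 s1^-1 s2 on 3 strands, 10 crossings.
Compute on β:
Braid: s2 s2 s1^-1 s1^-1 s2^-1 s2^-1 s1^-1 s1^-1 s1^-1 s2 on 3 strands, 10 crossings.
Writhe w = (#positive) - (#negative) = 3 - 7 = -4.
Enumerate smoothing states for the bracket polynomial. There are 2^10 = 1024 states.
Each crossing splits two ways (0=vertical, 1=horizontal). The state's weight is A^(#A-smoothings - #B-smoothings) * d^(loops - 1).
Tabulate the states by total A-exponent and number of loops L (A-exp: L × count):
  A^10: L=6 ×1
  A^8: L=5 ×10
  A^6: L=4 ×41, L=6 ×4
  A^4: L=3 ×87, L=5 ×32, L=7 ×1
  A^2: L=2 ×97, L=4 ×100, L=6 ×13
  A^0: L=1 ×46, L=3 ×152, L=5 ×52, L=7 ×2
  A^-2: L=2 ×103, L=4 ×96, L=6 ×11
  A^-4: L=1 ×15, L=3 ×79, L=5 ×26
  A^-6: L=2 ×18, L=4 ×26, L=6 ×1
  A^-8: L=3 ×8, L=5 ×2
  A^-10: L=4 ×1
Each group contributes A^e * Σ count * d^(L-1):
Powers of d = -A^2 - A^-2: d^2 = A^4 + 2 + A^-4; d^3 = -A^6 - 3*A^2 - 3*A^-2 - A^-6; d^4 = A^8 + 4*A^4 + 6 + 4*A^-4 + A^-8; d^5 = -A^10 - 5*A^6 - 10*A^2 - 10*A^-2 - 5*A^-6 - A^-10; d^6 = A^12 + 6*A^8 + 15*A^4 + 20 + 15*A^-4 + 6*A^-8 + A^-12.
  A^10 * (d^5) = -A^20 - 5*A^16 - 10*A^12 - 10*A^8 - 5*A^4 - 1
  A^8 * (10*d^4) = 10*A^16 + 40*A^12 + 60*A^8 + 40*A^4 + 10
  A^6 * (41*d^3 + 4*d^5) = -4*A^16 - 61*A^12 - 163*A^8 - 163*A^4 - 61 - 4*A^-4
  A^4 * (87*d^2 + 32*d^4 + d^6) = A^16 + 38*A^12 + 230*A^8 + 386*A^4 + 230 + 38*A^-4 + A^-8
  A^2 * (97*d + 100*d^3 + 13*d^5) = -13*A^12 - 165*A^8 - 527*A^4 - 527 - 165*A^-4 - 13*A^-8
  A^0 * (46 + 152*d^2 + 52*d^4 + 2*d^6) = 2*A^12 + 64*A^8 + 390*A^4 + 702 + 390*A^-4 + 64*A^-8 + 2*A^-12
  A^-2 * (103*d + 96*d^3 + 11*d^5) = -11*A^8 - 151*A^4 - 501 - 501*A^-4 - 151*A^-8 - 11*A^-12
  A^-4 * (15 + 79*d^2 + 26*d^4) = 26*A^4 + 183 + 329*A^-4 + 183*A^-8 + 26*A^-12
  A^-6 * (18*d + 26*d^3 + d^5) = -A^4 - 31 - 106*A^-4 - 106*A^-8 - 31*A^-12 - A^-16
  A^-8 * (8*d^2 + 2*d^4) = 2 + 16*A^-4 + 28*A^-8 + 16*A^-12 + 2*A^-16
  A^-10 * (d^3) = -A^-4 - 3*A^-8 - 3*A^-12 - A^-16
Summing the groups: <K> = -A^20 + 2*A^16 - 4*A^12 + 5*A^8 - 5*A^4 + 6 - 4*A^-4 + 3*A^-8 - A^-12
Normalise by the writhe: (-A^3)^(-w) = (-A^3)^(4) = A^12, so f(A) = A^12 * <K> = -A^32 + 2*A^28 - 4*A^24 + 5*A^20 - 5*A^16 + 6*A^12 - 4*A^8 + 3*A^4 - 1.
Substitute A = t^(-1/4), i.e. A^e → t^(-e/4): V(t) = -1 + 3*t^-1 - 4*t^-2 + 6*t^-3 - 5*t^-4 + 5*t^-5 - 4*t^-6 + 2*t^-7 - t^-8

Answer: -1 + 3*t^-1 - 4*t^-2 + 6*t^-3 - 5*t^-4 + 5*t^-5 - 4*t^-6 + 2*t^-7 - t^-8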